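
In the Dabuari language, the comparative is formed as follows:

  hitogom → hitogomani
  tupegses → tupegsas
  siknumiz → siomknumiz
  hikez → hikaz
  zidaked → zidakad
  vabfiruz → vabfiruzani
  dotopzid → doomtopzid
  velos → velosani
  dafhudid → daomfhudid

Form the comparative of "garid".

gaomrid

dotopzid and zidaked both end in -d yet inflect differently (doomtopzid, zidakad), so the final letter is not what conditions the rule; the last vowel is.
"garid" has last vowel 'i'. The stems whose last vowel is 'i' (dotopzid → doomtopzid, siknumiz → siomknumiz, dafhudid → daomfhudid) insert -om- after the first vowel.
So garid → gaomrid.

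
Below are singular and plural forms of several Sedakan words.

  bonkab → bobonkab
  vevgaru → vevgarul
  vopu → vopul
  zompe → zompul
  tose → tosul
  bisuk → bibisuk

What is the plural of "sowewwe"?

bisuk and vopu both have last vowel 'u' yet inflect differently (bibisuk, vopul), so the last vowel is not what conditions the rule; whether the stem ends in a vowel or a consonant is.
"sowewwe" ends in a vowel. The stems ending in a vowel (zompe → zompul, vopu → vopul, tose → tosul) drop the final letter and add -ul.
The other pattern: stems ending in a consonant repeat the first consonant+vowel as a prefix.
So sowewwe → sowewwul.

sowewwul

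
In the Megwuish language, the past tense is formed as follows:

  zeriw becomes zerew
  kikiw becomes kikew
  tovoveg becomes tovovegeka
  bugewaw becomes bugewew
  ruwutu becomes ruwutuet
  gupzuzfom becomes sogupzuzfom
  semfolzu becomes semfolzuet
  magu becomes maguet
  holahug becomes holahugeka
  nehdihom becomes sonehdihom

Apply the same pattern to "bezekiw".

bezekew

holahug and magu both have last vowel 'u' yet inflect differently (holahugeka, maguet), so the last vowel is not what conditions the rule; the final letter is.
"bezekiw" ends in -w. The stems ending in -w (bugewaw → bugewew, kikiw → kikew, zeriw → zerew) change the last vowel to 'e'.
The other patterns: stems ending in -g add -eka; stems ending in -u add -et; stems ending in -m add the prefix so-.
So bezekiw → bezekew.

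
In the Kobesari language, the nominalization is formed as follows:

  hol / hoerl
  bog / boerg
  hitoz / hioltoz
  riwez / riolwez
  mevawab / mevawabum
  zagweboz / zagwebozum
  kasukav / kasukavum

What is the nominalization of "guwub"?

"guwub" has 2 vowels. The stems with 2 vowels (hitoz → hioltoz, riwez → riolwez) insert -ol- after the first vowel.
So guwub → guolwub.

guolwub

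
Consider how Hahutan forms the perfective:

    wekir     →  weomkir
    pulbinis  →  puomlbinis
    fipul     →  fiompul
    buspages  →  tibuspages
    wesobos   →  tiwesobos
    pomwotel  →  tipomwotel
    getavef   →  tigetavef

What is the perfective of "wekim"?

weomkim

"wekim" has last vowel 'i'. The stems whose last vowel is 'i' (wekir → weomkir, pulbinis → puomlbinis) insert -om- after the first vowel.
The other pattern: stems whose last vowel is 'e' or 'o' add the prefix ti-.
So wekim → weomkim.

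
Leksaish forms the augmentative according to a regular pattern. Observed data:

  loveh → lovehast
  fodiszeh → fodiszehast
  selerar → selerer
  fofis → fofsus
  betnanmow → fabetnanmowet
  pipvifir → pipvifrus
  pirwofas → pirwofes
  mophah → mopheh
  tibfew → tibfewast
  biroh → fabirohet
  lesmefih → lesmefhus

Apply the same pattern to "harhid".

harhdus

lesmefih and loveh both end in -h yet inflect differently (lesmefhus, lovehast), so the final letter is not what conditions the rule; the last vowel is.
"harhid" has last vowel 'i'. The stems whose last vowel is 'i' (lesmefih → lesmefhus, pipvifir → pipvifrus, fofis → fofsus) delete the last vowel and add -us.
So harhid → harhdus.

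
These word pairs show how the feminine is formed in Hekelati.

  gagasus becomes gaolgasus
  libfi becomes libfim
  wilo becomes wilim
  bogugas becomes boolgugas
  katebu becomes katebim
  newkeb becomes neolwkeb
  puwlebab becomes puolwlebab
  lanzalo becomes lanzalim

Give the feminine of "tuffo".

gagasus and katebu both have last vowel 'u' yet inflect differently (gaolgasus, katebim), so the last vowel is not what conditions the rule; whether the stem ends in a vowel or a consonant is.
"tuffo" ends in a vowel. The stems ending in a vowel (libfi → libfim, lanzalo → lanzalim, katebu → katebim) drop the final letter and add -im.
So tuffo → tuffim.

tuffim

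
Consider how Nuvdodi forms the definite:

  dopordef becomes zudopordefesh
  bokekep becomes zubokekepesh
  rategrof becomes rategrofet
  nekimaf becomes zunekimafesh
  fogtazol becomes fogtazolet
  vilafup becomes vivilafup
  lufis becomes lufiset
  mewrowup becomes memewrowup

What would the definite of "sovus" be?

vilafup and bokekep both end in -p yet inflect differently (vivilafup, zubokekepesh), so the final letter is not what conditions the rule; the last vowel is.
"sovus" has last vowel 'u'. The stems whose last vowel is 'u' (vilafup → vivilafup, mewrowup → memewrowup) repeat the first consonant+vowel as a prefix.
So sovus → sosovus.

sosovus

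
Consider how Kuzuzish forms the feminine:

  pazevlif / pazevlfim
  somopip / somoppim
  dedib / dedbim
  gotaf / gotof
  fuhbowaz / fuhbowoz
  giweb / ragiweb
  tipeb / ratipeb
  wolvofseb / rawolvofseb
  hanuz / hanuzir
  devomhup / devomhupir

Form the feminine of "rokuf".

rokufir

pazevlif and gotaf both end in -f yet inflect differently (pazevlfim, gotof), so the final letter is not what conditions the rule; the last vowel is.
"rokuf" has last vowel 'u'. The stems whose last vowel is 'u' (hanuz → hanuzir, devomhup → devomhupir) add -ir.
So rokuf → rokufir.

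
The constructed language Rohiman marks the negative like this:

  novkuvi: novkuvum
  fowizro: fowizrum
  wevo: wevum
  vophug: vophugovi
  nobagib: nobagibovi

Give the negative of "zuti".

"zuti" ends in a vowel. The stems ending in a vowel (novkuvi → novkuvum, fowizro → fowizrum, wevo → wevum) drop the final letter and add -um.
The other pattern: stems ending in a consonant add -ovi.
So zuti → zutum.

zutum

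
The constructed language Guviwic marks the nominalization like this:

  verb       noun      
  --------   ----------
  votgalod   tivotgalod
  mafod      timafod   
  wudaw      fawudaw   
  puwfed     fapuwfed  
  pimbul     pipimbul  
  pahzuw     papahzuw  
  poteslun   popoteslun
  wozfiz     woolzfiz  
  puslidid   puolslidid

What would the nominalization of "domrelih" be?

"domrelih" has last vowel 'i'. The stems whose last vowel is 'i' (wozfiz → woolzfiz, puslidid → puolslidid) insert -ol- after the first vowel.
The other patterns: stems whose last vowel is 'o' add the prefix ti-; stems whose last vowel is 'a' or 'e' add the prefix fa-; stems whose last vowel is 'u' repeat the first consonant+vowel as a prefix.
So domrelih → doolmrelih.

doolmrelih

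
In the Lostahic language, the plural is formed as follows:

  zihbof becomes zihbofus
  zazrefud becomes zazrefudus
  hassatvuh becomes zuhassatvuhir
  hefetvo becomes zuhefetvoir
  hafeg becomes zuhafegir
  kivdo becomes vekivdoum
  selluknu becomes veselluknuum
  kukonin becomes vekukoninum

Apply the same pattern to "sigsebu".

vesigsebuum

"sigsebu" begins with s-. The one such stem in the data (selluknu → veselluknuum) adds ve- … -um around the stem, so the same rule applies.
So sigsebu → vesigsebuum.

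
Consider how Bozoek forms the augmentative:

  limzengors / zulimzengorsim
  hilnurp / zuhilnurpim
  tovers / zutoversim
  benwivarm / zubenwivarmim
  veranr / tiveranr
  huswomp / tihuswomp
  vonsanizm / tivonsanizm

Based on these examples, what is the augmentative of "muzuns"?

hilnurp and huswomp both end in -p yet inflect differently (zuhilnurpim, tihuswomp), so the final letter is not what conditions the rule; the second-to-last letter is.
"muzuns" has second-to-last letter 'n'. The one such stem in the data (veranr → tiveranr) adds the prefix ti-, so the same rule applies.
So muzuns → timuzuns.

timuzuns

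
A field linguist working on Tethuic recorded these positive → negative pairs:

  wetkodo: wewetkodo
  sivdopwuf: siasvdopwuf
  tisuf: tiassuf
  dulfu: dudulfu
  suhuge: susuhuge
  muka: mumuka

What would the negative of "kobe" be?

sivdopwuf and dulfu both have last vowel 'u' yet inflect differently (siasvdopwuf, dudulfu), so the last vowel is not what conditions the rule; whether the stem ends in a vowel or a consonant is.
"kobe" ends in a vowel. The stems ending in a vowel (dulfu → dudulfu, suhuge → susuhuge, wetkodo → wewetkodo) repeat the first consonant+vowel as a prefix.
The other pattern: stems ending in a consonant insert -as- after the first vowel.
So kobe → kokobe.

kokobe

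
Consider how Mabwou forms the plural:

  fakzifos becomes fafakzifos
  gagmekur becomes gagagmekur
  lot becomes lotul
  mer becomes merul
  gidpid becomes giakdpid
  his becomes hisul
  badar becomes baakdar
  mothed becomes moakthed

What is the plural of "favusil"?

mer and badar both end in -r yet inflect differently (merul, baakdar), so the final letter is not what conditions the rule; the number of vowels is.
"favusil" has 3 vowels. The stems with 3 vowels (fakzifos → fafakzifos, gagmekur → gagagmekur) repeat the first consonant+vowel as a prefix.
The other patterns: stems with 1 vowel add -ul; stems with 2 vowels insert -ak- after the first vowel.
So favusil → fafavusil.

fafavusil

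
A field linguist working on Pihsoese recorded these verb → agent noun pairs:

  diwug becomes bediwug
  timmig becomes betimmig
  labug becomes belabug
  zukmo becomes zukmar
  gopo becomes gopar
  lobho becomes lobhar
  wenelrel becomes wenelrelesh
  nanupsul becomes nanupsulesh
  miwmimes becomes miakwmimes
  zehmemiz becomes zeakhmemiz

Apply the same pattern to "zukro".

diwug and nanupsul both have last vowel 'u' yet inflect differently (bediwug, nanupsulesh), so the last vowel is not what conditions the rule; the final letter is.
"zukro" ends in -o. The stems ending in -o (zukmo → zukmar, gopo → gopar, lobho → lobhar) drop the final letter and add -ar.
The other patterns: stems ending in -g add the prefix be-; stems ending in -l add -esh; stems ending in -s or -z insert -ak- after the first vowel.
So zukro → zukrar.

zukrar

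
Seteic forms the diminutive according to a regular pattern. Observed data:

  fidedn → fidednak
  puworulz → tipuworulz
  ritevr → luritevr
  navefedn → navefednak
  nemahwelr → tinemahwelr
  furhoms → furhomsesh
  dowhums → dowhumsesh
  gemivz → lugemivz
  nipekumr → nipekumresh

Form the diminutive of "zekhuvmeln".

tizekhuvmeln

"zekhuvmeln" has second-to-last letter 'l'. The stems whose second-to-last letter is 'l' (puworulz → tipuworulz, nemahwelr → tinemahwelr) add the prefix ti-.
The other patterns: stems whose second-to-last letter is 'm' add -esh; stems whose second-to-last letter is 'v' add the prefix lu-; stems whose second-to-last letter is 'd' add -ak.
So zekhuvmeln → tizekhuvmeln.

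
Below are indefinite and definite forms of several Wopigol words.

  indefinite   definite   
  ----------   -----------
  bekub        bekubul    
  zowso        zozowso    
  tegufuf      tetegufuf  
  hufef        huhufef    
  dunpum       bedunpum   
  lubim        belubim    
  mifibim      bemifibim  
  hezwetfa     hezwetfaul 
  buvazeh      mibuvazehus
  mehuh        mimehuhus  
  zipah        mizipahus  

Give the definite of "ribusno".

riribusno

mehuh and tegufuf both have last vowel 'u' yet inflect differently (mimehuhus, tetegufuf), so the last vowel is not what conditions the rule; the final letter is.
"ribusno" ends in -o. The one such stem in the data (zowso → zozowso) repeats the first consonant+vowel as a prefix (as do tegufuf, hufef), so the same rule applies.
The other patterns: stems ending in -h add mi- … -us around the stem; stems ending in -m add the prefix be-; stems ending in -a or -b add -ul.
So ribusno → riribusno.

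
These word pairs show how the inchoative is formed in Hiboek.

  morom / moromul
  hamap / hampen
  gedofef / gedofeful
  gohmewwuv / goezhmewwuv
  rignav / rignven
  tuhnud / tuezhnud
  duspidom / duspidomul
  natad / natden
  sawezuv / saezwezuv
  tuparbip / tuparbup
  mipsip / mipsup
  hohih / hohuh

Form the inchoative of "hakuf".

haezkuf

tuparbip and hamap both end in -p yet inflect differently (tuparbup, hampen), so the final letter is not what conditions the rule; the last vowel is.
"hakuf" has last vowel 'u'. The stems whose last vowel is 'u' (gohmewwuv → goezhmewwuv, sawezuv → saezwezuv, tuhnud → tuezhnud) insert -ez- after the first vowel.
The other patterns: stems whose last vowel is 'e' or 'o' add -ul; stems whose last vowel is 'i' change the last vowel to 'u'; stems whose last vowel is 'a' delete the last vowel and add -en.
So hakuf → haezkuf.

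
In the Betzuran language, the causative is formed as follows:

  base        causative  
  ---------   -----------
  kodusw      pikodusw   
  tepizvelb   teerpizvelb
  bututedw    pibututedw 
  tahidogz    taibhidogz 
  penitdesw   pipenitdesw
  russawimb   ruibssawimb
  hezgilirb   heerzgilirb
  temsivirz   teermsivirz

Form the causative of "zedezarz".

tepizvelb and russawimb both end in -b yet inflect differently (teerpizvelb, ruibssawimb), so the final letter is not what conditions the rule; the second-to-last letter is.
"zedezarz" has second-to-last letter 'r'. The stems whose second-to-last letter is 'r' (temsivirz → teermsivirz, hezgilirb → heerzgilirb) insert -er- after the first vowel.
So zedezarz → zeerdezarz.

zeerdezarz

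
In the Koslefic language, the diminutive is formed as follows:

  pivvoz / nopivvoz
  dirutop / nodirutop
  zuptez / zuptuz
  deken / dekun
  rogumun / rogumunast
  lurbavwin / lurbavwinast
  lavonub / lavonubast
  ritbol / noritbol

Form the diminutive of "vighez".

"vighez" has last vowel 'e'. The stems whose last vowel is 'e' (deken → dekun, zuptez → zuptuz) change the last vowel to 'u'.
The other patterns: stems whose last vowel is 'i' or 'u' add -ast; stems whose last vowel is 'o' add the prefix no-.
So vighez → vighuz.

vighuz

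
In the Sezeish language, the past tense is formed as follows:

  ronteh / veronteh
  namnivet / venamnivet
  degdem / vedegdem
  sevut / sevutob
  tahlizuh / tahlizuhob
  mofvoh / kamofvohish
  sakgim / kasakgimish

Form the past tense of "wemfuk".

wemfukob

namnivet and sevut both end in -t yet inflect differently (venamnivet, sevutob), so the final letter is not what conditions the rule; the last vowel is.
"wemfuk" has last vowel 'u'. The stems whose last vowel is 'u' (sevut → sevutob, tahlizuh → tahlizuhob) add -ob.
So wemfuk → wemfukob.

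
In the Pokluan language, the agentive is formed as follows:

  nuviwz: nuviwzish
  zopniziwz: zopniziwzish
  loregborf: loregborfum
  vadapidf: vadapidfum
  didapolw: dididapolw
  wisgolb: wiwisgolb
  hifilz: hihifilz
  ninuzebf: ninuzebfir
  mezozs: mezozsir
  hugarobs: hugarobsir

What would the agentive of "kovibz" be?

nuviwz and hifilz both end in -z yet inflect differently (nuviwzish, hihifilz), so the final letter is not what conditions the rule; the second-to-last letter is.
"kovibz" has second-to-last letter 'b'. The stems whose second-to-last letter is 'b' (ninuzebf → ninuzebfir, hugarobs → hugarobsir) add -ir.
So kovibz → kovibzir.

kovibzir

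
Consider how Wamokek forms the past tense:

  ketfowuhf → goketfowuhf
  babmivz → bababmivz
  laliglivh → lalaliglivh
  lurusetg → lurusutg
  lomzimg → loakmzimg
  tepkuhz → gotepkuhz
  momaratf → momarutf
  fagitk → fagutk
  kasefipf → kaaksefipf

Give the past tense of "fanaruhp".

babmivz and tepkuhz both end in -z yet inflect differently (bababmivz, gotepkuhz), so the final letter is not what conditions the rule; the second-to-last letter is.
"fanaruhp" has second-to-last letter 'h'. The stems whose second-to-last letter is 'h' (tepkuhz → gotepkuhz, ketfowuhf → goketfowuhf) add the prefix go-.
So fanaruhp → gofanaruhp.

gofanaruhp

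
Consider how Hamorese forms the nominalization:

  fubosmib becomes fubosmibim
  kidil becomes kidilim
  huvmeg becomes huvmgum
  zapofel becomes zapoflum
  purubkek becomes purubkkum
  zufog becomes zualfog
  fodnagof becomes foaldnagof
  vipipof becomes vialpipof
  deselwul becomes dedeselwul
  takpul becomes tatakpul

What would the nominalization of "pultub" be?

kidil and zapofel both end in -l yet inflect differently (kidilim, zapoflum), so the final letter is not what conditions the rule; the last vowel is.
"pultub" has last vowel 'u'. The stems whose last vowel is 'u' (deselwul → dedeselwul, takpul → tatakpul) repeat the first consonant+vowel as a prefix.
The other patterns: stems whose last vowel is 'i' add -im; stems whose last vowel is 'e' delete the last vowel and add -um; stems whose last vowel is 'o' insert -al- after the first vowel.
So pultub → pupultub.

pupultub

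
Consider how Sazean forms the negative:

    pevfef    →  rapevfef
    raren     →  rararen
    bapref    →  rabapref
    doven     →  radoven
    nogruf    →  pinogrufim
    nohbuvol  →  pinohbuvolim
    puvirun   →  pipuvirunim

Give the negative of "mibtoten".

pevfef and nogruf both end in -f yet inflect differently (rapevfef, pinogrufim), so the final letter is not what conditions the rule; the last vowel is.
"mibtoten" has last vowel 'e'. The stems whose last vowel is 'e' (pevfef → rapevfef, raren → rararen, bapref → rabapref) add the prefix ra-.
So mibtoten → ramibtoten.

ramibtoten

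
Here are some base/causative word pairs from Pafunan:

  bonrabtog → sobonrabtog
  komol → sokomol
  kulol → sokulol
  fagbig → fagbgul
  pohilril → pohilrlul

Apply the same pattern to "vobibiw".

bonrabtog and fagbig both end in -g yet inflect differently (sobonrabtog, fagbgul), so the final letter is not what conditions the rule; the last vowel is.
"vobibiw" has last vowel 'i'. The stems whose last vowel is 'i' (fagbig → fagbgul, pohilril → pohilrlul) delete the last vowel and add -ul.
The other pattern: stems whose last vowel is 'o' add the prefix so-.
So vobibiw → vobibwul.

vobibwul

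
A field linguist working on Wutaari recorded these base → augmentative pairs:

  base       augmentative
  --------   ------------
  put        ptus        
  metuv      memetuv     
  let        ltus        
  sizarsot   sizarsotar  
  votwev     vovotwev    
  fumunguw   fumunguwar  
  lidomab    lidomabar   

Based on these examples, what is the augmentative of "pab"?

let and sizarsot both end in -t yet inflect differently (ltus, sizarsotar), so the final letter is not what conditions the rule; the number of vowels is.
"pab" has 1 vowel. The stems with 1 vowel (let → ltus, put → ptus) delete the last vowel and add -us.
So pab → pbus.

pbus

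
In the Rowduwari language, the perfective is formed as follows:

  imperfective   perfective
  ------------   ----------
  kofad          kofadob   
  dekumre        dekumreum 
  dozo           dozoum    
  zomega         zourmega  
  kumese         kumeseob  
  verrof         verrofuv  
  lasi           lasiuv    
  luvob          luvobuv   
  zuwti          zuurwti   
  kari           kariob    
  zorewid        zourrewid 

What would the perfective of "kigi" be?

kigiob

"kigi" begins with k-. The stems beginning with k- (kari → kariob, kumese → kumeseob, kofad → kofadob) add -ob.
So kigi → kigiob.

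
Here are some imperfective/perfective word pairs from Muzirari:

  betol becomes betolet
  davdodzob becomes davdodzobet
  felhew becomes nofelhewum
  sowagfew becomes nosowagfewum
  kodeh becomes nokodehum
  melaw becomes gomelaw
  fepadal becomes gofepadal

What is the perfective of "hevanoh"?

hevanohet

"hevanoh" has last vowel 'o'. The stems whose last vowel is 'o' (betol → betolet, davdodzob → davdodzobet) add -et.
So hevanoh → hevanohet.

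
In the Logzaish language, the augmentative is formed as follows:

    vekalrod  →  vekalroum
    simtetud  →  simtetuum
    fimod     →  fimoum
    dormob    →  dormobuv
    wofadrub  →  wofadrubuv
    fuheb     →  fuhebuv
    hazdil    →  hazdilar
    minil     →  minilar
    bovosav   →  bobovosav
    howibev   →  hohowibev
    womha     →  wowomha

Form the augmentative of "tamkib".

"tamkib" ends in -b. The stems ending in -b (dormob → dormobuv, wofadrub → wofadrubuv, fuheb → fuhebuv) add -uv.
The other patterns: stems ending in -d drop the final letter and add -um; stems ending in -l add -ar; stems ending in -a or -v repeat the first consonant+vowel as a prefix.
So tamkib → tamkibuv.

tamkibuv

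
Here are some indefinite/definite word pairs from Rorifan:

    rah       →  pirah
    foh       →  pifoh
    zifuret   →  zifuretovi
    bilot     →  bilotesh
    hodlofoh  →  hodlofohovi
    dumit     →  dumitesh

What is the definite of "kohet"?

kohetesh

dumit and zifuret both end in -t yet inflect differently (dumitesh, zifuretovi), so the final letter is not what conditions the rule; the number of vowels is.
"kohet" has 2 vowels. The stems with 2 vowels (dumit → dumitesh, bilot → bilotesh) add -esh.
The other patterns: stems with 1 vowel add the prefix pi-; stems with 3 vowels add -ovi.
So kohet → kohetesh.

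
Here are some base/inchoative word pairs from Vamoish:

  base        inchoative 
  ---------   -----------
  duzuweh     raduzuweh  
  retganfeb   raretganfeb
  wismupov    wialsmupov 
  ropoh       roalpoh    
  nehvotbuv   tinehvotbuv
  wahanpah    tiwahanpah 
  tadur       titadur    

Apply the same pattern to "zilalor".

ziallalor

duzuweh and ropoh both end in -h yet inflect differently (raduzuweh, roalpoh), so the final letter is not what conditions the rule; the last vowel is.
"zilalor" has last vowel 'o'. The stems whose last vowel is 'o' (wismupov → wialsmupov, ropoh → roalpoh) insert -al- after the first vowel.
So zilalor → ziallalor.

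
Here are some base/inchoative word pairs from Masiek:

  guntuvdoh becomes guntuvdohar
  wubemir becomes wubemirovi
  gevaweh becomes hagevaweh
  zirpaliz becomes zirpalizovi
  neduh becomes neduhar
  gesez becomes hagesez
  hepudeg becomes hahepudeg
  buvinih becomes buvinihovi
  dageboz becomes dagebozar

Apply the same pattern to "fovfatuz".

fovfatuzar

gevaweh and buvinih both end in -h yet inflect differently (hagevaweh, buvinihovi), so the final letter is not what conditions the rule; the last vowel is.
"fovfatuz" has last vowel 'u'. The one such stem in the data (neduh → neduhar) adds -ar, so the same rule applies.
The other patterns: stems whose last vowel is 'e' add the prefix ha-; stems whose last vowel is 'i' add -ovi.
So fovfatuz → fovfatuzar.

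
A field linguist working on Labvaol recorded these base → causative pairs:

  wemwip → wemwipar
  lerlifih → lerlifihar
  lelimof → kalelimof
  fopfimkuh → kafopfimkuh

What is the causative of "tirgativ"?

lerlifih and fopfimkuh both end in -h yet inflect differently (lerlifihar, kafopfimkuh), so the final letter is not what conditions the rule; the last vowel is.
"tirgativ" has last vowel 'i'. The stems whose last vowel is 'i' (wemwip → wemwipar, lerlifih → lerlifihar) add -ar.
So tirgativ → tirgativar.

tirgativar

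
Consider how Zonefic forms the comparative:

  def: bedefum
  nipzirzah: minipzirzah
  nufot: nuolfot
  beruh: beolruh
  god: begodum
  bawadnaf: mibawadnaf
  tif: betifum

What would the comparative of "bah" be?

tif and bawadnaf both end in -f yet inflect differently (betifum, mibawadnaf), so the final letter is not what conditions the rule; the number of vowels is.
"bah" has 1 vowel. The stems with 1 vowel (tif → betifum, god → begodum, def → bedefum) add be- … -um around the stem.
The other patterns: stems with 2 vowels insert -ol- after the first vowel; stems with 3 vowels add the prefix mi-.
So bah → bebahum.

bebahum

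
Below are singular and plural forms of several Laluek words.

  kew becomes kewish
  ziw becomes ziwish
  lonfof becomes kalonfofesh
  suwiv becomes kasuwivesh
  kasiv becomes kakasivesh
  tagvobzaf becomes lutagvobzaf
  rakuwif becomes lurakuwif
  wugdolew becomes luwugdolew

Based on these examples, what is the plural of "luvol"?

kaluvolesh

lonfof and tagvobzaf both end in -f yet inflect differently (kalonfofesh, lutagvobzaf), so the final letter is not what conditions the rule; the number of vowels is.
"luvol" has 2 vowels. The stems with 2 vowels (lonfof → kalonfofesh, suwiv → kasuwivesh, kasiv → kakasivesh) add ka- … -esh around the stem.
The other patterns: stems with 1 vowel add -ish; stems with 3 vowels add the prefix lu-.
So luvol → kaluvolesh.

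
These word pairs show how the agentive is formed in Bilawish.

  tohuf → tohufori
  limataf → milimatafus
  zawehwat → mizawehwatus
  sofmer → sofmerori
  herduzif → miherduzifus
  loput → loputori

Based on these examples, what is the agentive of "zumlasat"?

mizumlasatus

limataf and tohuf both end in -f yet inflect differently (milimatafus, tohufori), so the final letter is not what conditions the rule; the number of vowels is.
"zumlasat" has 3 vowels. The stems with 3 vowels (limataf → milimatafus, herduzif → miherduzifus, zawehwat → mizawehwatus) add mi- … -us around the stem.
So zumlasat → mizumlasatus.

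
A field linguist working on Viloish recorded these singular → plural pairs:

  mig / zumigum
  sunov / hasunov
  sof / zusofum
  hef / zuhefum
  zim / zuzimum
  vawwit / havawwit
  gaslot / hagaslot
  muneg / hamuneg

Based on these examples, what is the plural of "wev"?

zuwevum

muneg and mig both end in -g yet inflect differently (hamuneg, zumigum), so the final letter is not what conditions the rule; the number of vowels is.
"wev" has 1 vowel. The stems with 1 vowel (zim → zuzimum, hef → zuhefum, mig → zumigum) add zu- … -um around the stem.
So wev → zuwevum.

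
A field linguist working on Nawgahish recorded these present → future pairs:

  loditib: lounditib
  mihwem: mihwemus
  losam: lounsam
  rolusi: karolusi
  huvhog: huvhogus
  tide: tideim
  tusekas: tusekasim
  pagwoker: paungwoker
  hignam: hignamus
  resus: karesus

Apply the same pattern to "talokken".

talokkenim

"talokken" begins with t-. The stems beginning with t- (tide → tideim, tusekas → tusekasim) add -im.
The other patterns: stems beginning with l- or p- insert -un- after the first vowel; stems beginning with h- or m- add -us; stems beginning with r- add the prefix ka-.
So talokken → talokkenim.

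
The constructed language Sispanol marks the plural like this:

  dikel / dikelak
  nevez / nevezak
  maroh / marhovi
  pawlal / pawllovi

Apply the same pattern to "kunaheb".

"kunaheb" has last vowel 'e'. The stems whose last vowel is 'e' (dikel → dikelak, nevez → nevezak) add -ak.
The other pattern: stems whose last vowel is 'a' or 'o' delete the last vowel and add -ovi.
So kunaheb → kunahebak.

kunahebak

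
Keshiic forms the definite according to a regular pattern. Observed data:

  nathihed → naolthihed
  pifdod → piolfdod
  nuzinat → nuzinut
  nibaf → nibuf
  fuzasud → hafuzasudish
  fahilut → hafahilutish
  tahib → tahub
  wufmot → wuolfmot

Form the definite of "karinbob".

wufmot and fahilut both end in -t yet inflect differently (wuolfmot, hafahilutish), so the final letter is not what conditions the rule; the last vowel is.
"karinbob" has last vowel 'o'. The stems whose last vowel is 'o' (pifdod → piolfdod, wufmot → wuolfmot) insert -ol- after the first vowel.
The other patterns: stems whose last vowel is 'u' add ha- … -ish around the stem; stems whose last vowel is 'a' or 'i' change the last vowel to 'u'.
So karinbob → kaolrinbob.

kaolrinbob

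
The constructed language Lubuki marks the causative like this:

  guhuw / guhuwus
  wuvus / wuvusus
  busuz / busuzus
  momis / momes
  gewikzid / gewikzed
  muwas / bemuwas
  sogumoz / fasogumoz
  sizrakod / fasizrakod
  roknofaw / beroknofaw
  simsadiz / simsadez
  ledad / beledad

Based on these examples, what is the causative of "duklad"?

beduklad

simsadiz and busuz both end in -z yet inflect differently (simsadez, busuzus), so the final letter is not what conditions the rule; the last vowel is.
"duklad" has last vowel 'a'. The stems whose last vowel is 'a' (ledad → beledad, muwas → bemuwas, roknofaw → beroknofaw) add the prefix be-.
So duklad → beduklad.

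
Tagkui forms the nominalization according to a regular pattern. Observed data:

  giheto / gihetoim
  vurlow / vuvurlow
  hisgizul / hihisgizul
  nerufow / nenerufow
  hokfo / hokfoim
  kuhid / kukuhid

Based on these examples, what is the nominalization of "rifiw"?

"rifiw" ends in a consonant. The stems ending in a consonant (kuhid → kukuhid, hisgizul → hihisgizul, vurlow → vuvurlow) repeat the first consonant+vowel as a prefix.
So rifiw → ririfiw.

ririfiw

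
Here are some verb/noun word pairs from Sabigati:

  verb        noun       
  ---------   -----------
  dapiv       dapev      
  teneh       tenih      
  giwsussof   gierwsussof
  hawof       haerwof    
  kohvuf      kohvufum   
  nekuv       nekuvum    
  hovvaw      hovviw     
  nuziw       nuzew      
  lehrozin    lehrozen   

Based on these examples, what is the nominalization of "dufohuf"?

nekuv and dapiv both end in -v yet inflect differently (nekuvum, dapev), so the final letter is not what conditions the rule; the last vowel is.
"dufohuf" has last vowel 'u'. The stems whose last vowel is 'u' (kohvuf → kohvufum, nekuv → nekuvum) add -um.
The other patterns: stems whose last vowel is 'i' change the last vowel to 'e'; stems whose last vowel is 'o' insert -er- after the first vowel; stems whose last vowel is 'a' or 'e' change the last vowel to 'i'.
So dufohuf → dufohufum.

dufohufum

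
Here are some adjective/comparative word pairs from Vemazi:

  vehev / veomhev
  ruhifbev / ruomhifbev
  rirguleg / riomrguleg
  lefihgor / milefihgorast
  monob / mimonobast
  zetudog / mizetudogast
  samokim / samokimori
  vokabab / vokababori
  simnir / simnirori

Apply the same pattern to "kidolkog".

mikidolkogast

rirguleg and zetudog both end in -g yet inflect differently (riomrguleg, mizetudogast), so the final letter is not what conditions the rule; the last vowel is.
"kidolkog" has last vowel 'o'. The stems whose last vowel is 'o' (lefihgor → milefihgorast, monob → mimonobast, zetudog → mizetudogast) add mi- … -ast around the stem.
The other patterns: stems whose last vowel is 'e' insert -om- after the first vowel; stems whose last vowel is 'a' or 'i' add -ori.
So kidolkog → mikidolkogast.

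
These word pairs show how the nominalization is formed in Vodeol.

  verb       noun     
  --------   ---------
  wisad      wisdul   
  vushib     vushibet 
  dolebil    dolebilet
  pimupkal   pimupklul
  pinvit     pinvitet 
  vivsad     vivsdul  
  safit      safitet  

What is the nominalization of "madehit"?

madehitet

pimupkal and dolebil both end in -l yet inflect differently (pimupklul, dolebilet), so the final letter is not what conditions the rule; the last vowel is.
"madehit" has last vowel 'i'. The stems whose last vowel is 'i' (safit → safitet, vushib → vushibet, dolebil → dolebilet) add -et.
So madehit → madehitet.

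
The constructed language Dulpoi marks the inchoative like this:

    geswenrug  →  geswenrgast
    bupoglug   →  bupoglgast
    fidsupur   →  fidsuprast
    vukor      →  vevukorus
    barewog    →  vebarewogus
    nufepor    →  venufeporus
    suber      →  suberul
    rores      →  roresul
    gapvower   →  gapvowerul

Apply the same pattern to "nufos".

venufosus

"nufos" has last vowel 'o'. The stems whose last vowel is 'o' (vukor → vevukorus, barewog → vebarewogus, nufepor → venufeporus) add ve- … -us around the stem.
The other patterns: stems whose last vowel is 'u' delete the last vowel and add -ast; stems whose last vowel is 'e' add -ul.
So nufos → venufosus.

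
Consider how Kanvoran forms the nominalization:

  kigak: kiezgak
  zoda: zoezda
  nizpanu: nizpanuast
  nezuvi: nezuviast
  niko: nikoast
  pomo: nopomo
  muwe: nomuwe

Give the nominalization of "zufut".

niko and pomo both end in -o yet inflect differently (nikoast, nopomo), so the final letter is not what conditions the rule; the first letter is.
"zufut" begins with z-. The one such stem in the data (zoda → zoezda) inserts -ez- after the first vowel (as does kigak), so the same rule applies.
So zufut → zuezfut.

zuezfut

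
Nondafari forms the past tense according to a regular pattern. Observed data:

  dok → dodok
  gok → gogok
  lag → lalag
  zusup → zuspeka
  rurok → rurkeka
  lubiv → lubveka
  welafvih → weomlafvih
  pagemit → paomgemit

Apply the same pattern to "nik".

ninik

dok and rurok both end in -k yet inflect differently (dodok, rurkeka), so the final letter is not what conditions the rule; the number of vowels is.
"nik" has 1 vowel. The stems with 1 vowel (dok → dodok, gok → gogok, lag → lalag) repeat the first consonant+vowel as a prefix.
So nik → ninik.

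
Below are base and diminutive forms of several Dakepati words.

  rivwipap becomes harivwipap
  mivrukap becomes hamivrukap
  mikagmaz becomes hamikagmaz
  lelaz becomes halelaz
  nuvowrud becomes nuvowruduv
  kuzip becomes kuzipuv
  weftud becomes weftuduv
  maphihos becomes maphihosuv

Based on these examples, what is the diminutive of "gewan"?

hagewan

rivwipap and kuzip both end in -p yet inflect differently (harivwipap, kuzipuv), so the final letter is not what conditions the rule; the last vowel is.
"gewan" has last vowel 'a'. The stems whose last vowel is 'a' (rivwipap → harivwipap, mivrukap → hamivrukap, mikagmaz → hamikagmaz) add the prefix ha-.
The other pattern: stems whose last vowel is 'i', 'o' or 'u' add -uv.
So gewan → hagewan.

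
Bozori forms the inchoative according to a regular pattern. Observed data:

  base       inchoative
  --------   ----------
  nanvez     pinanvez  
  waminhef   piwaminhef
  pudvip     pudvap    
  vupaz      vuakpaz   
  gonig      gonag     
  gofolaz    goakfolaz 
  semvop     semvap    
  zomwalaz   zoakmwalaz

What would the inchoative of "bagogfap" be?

baakgogfap

vupaz and nanvez both end in -z yet inflect differently (vuakpaz, pinanvez), so the final letter is not what conditions the rule; the last vowel is.
"bagogfap" has last vowel 'a'. The stems whose last vowel is 'a' (vupaz → vuakpaz, gofolaz → goakfolaz, zomwalaz → zoakmwalaz) insert -ak- after the first vowel.
The other patterns: stems whose last vowel is 'e' add the prefix pi-; stems whose last vowel is 'i' or 'o' change the last vowel to 'a'.
So bagogfap → baakgogfap.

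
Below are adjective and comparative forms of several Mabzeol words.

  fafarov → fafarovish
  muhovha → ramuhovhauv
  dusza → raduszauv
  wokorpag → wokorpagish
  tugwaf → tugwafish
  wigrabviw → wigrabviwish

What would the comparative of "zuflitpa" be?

razuflitpauv

"zuflitpa" ends in a vowel. The stems ending in a vowel (dusza → raduszauv, muhovha → ramuhovhauv) add ra- … -uv around the stem.
The other pattern: stems ending in a consonant add -ish.
So zuflitpa → razuflitpauv.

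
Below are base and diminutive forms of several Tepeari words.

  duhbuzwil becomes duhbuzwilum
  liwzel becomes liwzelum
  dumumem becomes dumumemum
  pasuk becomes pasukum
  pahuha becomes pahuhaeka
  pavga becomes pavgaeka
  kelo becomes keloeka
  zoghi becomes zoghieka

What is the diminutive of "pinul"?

pinulum

duhbuzwil and zoghi both have last vowel 'i' yet inflect differently (duhbuzwilum, zoghieka), so the last vowel is not what conditions the rule; whether the stem ends in a vowel or a consonant is.
"pinul" ends in a consonant. The stems ending in a consonant (duhbuzwil → duhbuzwilum, liwzel → liwzelum, dumumem → dumumemum) add -um.
The other pattern: stems ending in a vowel add -eka.
So pinul → pinulum.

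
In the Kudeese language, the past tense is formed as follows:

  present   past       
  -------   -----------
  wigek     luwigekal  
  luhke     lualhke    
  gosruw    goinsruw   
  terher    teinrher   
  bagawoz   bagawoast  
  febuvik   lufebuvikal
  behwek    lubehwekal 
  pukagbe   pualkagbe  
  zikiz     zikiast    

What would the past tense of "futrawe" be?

pukagbe and wigek both have last vowel 'e' yet inflect differently (pualkagbe, luwigekal), so the last vowel is not what conditions the rule; the final letter is.
"futrawe" ends in -e. The stems ending in -e (pukagbe → pualkagbe, luhke → lualhke) insert -al- after the first vowel.
So futrawe → fualtrawe.

fualtrawe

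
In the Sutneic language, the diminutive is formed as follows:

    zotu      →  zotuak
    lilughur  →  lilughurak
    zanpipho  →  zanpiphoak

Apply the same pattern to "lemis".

Every pair shown (zotu → zotuak, lilughur → lilughurak, zanpipho → zanpiphoak) follows the same rule: add -ak.
So lemis → lemisak.

lemisak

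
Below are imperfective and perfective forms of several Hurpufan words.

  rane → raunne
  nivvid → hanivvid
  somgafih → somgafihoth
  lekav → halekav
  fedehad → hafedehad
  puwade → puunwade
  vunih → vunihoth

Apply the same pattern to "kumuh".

"kumuh" ends in -h. The stems ending in -h (somgafih → somgafihoth, vunih → vunihoth) add -oth.
So kumuh → kumuhoth.

kumuhoth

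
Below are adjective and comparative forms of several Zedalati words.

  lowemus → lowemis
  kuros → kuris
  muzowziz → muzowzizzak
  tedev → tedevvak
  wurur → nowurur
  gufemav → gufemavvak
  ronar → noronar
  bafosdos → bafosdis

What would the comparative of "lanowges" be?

"lanowges" ends in -s. The stems ending in -s (lowemus → lowemis, kuros → kuris, bafosdos → bafosdis) change the last vowel to 'i'.
The other patterns: stems ending in -r add the prefix no-; stems ending in -v or -z double the final consonant and add -ak.
So lanowges → lanowgis.

lanowgis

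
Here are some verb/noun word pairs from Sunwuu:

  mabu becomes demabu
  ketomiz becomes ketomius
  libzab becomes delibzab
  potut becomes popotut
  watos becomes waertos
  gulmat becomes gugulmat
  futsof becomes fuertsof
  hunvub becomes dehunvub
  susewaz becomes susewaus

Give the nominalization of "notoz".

gulmat and susewaz both have last vowel 'a' yet inflect differently (gugulmat, susewaus), so the last vowel is not what conditions the rule; the final letter is.
"notoz" ends in -z. The stems ending in -z (ketomiz → ketomius, susewaz → susewaus) drop the final letter and add -us.
So notoz → notous.

notous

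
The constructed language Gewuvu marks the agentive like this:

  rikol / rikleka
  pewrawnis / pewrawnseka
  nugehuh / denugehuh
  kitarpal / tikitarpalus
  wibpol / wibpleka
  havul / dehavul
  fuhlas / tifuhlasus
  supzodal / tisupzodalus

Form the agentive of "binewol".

supzodal and havul both end in -l yet inflect differently (tisupzodalus, dehavul), so the final letter is not what conditions the rule; the last vowel is.
"binewol" has last vowel 'o'. The stems whose last vowel is 'o' (rikol → rikleka, wibpol → wibpleka) delete the last vowel and add -eka.
So binewol → binewleka.

binewleka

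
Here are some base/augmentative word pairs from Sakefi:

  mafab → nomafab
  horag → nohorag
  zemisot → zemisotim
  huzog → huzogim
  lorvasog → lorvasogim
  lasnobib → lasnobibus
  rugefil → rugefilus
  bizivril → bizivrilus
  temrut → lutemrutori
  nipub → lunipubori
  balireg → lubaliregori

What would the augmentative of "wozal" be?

nowozal

horag and huzog both end in -g yet inflect differently (nohorag, huzogim), so the final letter is not what conditions the rule; the last vowel is.
"wozal" has last vowel 'a'. The stems whose last vowel is 'a' (mafab → nomafab, horag → nohorag) add the prefix no-.
So wozal → nowozal.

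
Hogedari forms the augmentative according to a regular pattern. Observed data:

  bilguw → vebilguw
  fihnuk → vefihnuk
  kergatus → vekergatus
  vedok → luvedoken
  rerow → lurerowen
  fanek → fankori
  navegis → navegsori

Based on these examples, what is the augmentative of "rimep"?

rimpori

fihnuk and vedok both end in -k yet inflect differently (vefihnuk, luvedoken), so the final letter is not what conditions the rule; the last vowel is.
"rimep" has last vowel 'e'. The one such stem in the data (fanek → fankori) deletes the last vowel and adds -ori (as does navegis), so the same rule applies.
So rimep → rimpori.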